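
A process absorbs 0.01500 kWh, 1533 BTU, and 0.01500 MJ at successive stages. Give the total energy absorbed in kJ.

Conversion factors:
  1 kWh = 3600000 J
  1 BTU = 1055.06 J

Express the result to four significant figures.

1686 kJ

0.01500 kWh × 3600000 = 54000 J
1533 BTU × 1055.06 = 1.61741×10⁶ J
0.01500 MJ × 1000000 = 15000 J
Sum: 54000 + 1.61741×10⁶ + 15000 = 1.68641×10⁶ J
In kJ: 1.68641×10⁶ / 1000 = 1686.41 kJ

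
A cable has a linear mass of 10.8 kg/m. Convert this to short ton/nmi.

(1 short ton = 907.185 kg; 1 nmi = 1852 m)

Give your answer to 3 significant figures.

10.8 kg/m is already 10.8 kg/m
10.8 kg/m ÷ 907.185 kg/short ton × 1852 m/nmi = 22.048 short ton/nmi

22.0 short ton/nmi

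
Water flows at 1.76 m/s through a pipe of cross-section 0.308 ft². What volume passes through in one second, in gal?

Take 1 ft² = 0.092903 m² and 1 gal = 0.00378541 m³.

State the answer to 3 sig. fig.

13.3 gal

0.308 ft² × 0.092903 → 0.0286141 m²
V = v × A × t = 1.76 m/s × 0.0286141 m² × 1 s = 0.0503608 m³
0.0503608 m³ ÷ (0.00378541 m³/gal) = 13.3039 gal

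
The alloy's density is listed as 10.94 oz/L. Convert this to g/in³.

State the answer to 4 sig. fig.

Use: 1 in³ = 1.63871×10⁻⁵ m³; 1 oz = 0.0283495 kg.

5.082 g/in³

10.94 oz/L × 0.0283495 kg/oz ÷ 0.001 m³/L = 310.144 kg/m³
310.144 kg/m³ ÷ 0.001 kg/g × 1.63871×10⁻⁵ m³/in³ = 5.08236 g/in³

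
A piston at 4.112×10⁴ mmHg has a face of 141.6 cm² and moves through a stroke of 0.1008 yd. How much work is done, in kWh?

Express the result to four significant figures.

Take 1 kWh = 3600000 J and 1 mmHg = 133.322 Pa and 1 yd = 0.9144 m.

4.112×10⁴ mmHg → 5.4822×10⁶ Pa
141.6 cm² → 0.01416 m²
F = P × A = 5.4822×10⁶ × 0.01416 = 77628 N
0.1008 yd → 0.0921715 m
W = F × d = 77628 × 0.0921715 = 7155.09 J
In kWh: 7155.09 / 3600000 = 0.00198752 kWh

0.001988 kWh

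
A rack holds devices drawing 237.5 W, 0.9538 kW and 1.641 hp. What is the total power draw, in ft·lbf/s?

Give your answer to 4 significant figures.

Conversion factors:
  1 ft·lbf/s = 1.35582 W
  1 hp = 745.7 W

237.5 W (already W)
0.9538 kW × 1000 → 953.8 W
1.641 hp × 745.7 → 1223.69 W
Sum: 237.5 + 953.8 + 1223.69 = 2414.99 W
In ft·lbf/s: 2414.99 / 1.35582 = 1781.2 ft·lbf/s

1781 ft·lbf/s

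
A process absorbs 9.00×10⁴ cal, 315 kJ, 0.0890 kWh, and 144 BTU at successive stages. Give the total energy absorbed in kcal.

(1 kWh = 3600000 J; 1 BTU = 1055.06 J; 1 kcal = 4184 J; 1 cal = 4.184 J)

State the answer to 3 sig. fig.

9.00×10⁴ cal × 4.184 = 376560 J
315 kJ × 1000 = 315000 J
0.0890 kWh × 3600000 = 320400 J
144 BTU × 1055.06 = 151929 J
Total: 376560 + 315000 + 320400 + 151929 = 1.16389×10⁶ J
In kcal: 1.16389×10⁶ / 4184 = 278.176 kcal

278 kcal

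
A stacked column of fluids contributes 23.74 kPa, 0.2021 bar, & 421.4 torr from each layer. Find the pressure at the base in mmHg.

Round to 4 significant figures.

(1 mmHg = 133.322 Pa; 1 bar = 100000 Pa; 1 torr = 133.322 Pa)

751.1 mmHg

23.74 kPa × 1000 = 23740 Pa
0.2021 bar × 100000 = 20210 Pa
421.4 torr × 133.322 = 56181.9 Pa
Combined: 23740 + 20210 + 56181.9 = 100132 Pa
In mmHg: 100132 / 133.322 = 751.054 mmHg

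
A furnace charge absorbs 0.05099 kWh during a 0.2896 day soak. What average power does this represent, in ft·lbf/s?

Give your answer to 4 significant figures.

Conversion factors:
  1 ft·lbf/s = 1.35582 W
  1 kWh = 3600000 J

0.05099 kWh × 3600000 = 183564 J
0.2896 day × 86400 = 25021.4 s
P = E / t = 183564 J / 25021.4 s = 7.33628 W
7.33628 W ÷ (1.35582 W/ft·lbf/s) = 5.41095 ft·lbf/s

5.411 ft·lbf/s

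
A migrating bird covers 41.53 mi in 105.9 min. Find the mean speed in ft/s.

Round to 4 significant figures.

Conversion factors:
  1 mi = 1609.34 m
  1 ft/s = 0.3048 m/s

34.51 ft/s

41.53 mi × 1609.34 → 66835.9 m
105.9 min × 60 → 6354 s
v = d / t = 66835.9 m / 6354 s = 10.5187 m/s
10.5187 m/s ÷ (0.3048 m/s/ft/s) = 34.5102 ft/s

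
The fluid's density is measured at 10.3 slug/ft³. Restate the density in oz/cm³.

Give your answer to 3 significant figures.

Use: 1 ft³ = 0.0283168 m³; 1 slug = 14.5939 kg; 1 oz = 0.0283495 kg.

0.187 oz/cm³

10.3 slug/ft³ × 14.5939 kg/slug ÷ 0.0283168 m³/ft³ = 5308.41 kg/m³
5308.41 kg/m³ ÷ 0.0283495 kg/oz × 10⁻⁶ m³/cm³ = 0.187249 oz/cm³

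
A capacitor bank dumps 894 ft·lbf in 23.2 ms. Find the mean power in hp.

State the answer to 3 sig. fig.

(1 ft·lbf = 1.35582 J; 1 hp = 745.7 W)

894 ft·lbf × 1.35582 → 1212.1 J
23.2 ms × 0.001 → 0.0232 s
P = E / t = 1212.1 J / 0.0232 s = 52245.7 W
52245.7 W ÷ (745.7 W/hp) = 70.0626 hp

70.1 hp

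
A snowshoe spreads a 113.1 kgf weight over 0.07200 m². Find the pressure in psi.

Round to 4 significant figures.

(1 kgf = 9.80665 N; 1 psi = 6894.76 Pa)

113.1 kgf × 9.80665 = 1109.13 N
P = F / A = 1109.13 N / 0.072 m² = 15404.6 Pa
15404.6 Pa ÷ (6894.76 Pa/psi) = 2.23425 psi

2.234 psi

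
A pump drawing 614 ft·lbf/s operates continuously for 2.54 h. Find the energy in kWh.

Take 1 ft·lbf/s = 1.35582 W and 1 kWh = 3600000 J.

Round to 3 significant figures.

2.11 kWh

614 ft·lbf/s × 1.35582 → 832.473 W
2.54 h × 3600 → 9144 s
E = P × t = 832.473 W × 9144 s = 7.61213×10⁶ J
7.61213×10⁶ J ÷ (3600000 J/kWh) = 2.11448 kWh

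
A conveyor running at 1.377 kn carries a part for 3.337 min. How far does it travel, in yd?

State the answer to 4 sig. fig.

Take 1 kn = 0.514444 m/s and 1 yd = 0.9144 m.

155.1 yd

1.377 kn × 0.514444 → 0.708389 m/s
3.337 min × 60 → 200.22 s
d = v × t = 0.708389 m/s × 200.22 s = 141.834 m
141.834 m ÷ (0.9144 m/yd) = 155.112 yd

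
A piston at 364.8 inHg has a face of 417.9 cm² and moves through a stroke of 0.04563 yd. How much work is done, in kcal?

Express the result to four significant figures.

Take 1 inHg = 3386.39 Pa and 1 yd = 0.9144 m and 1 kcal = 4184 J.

364.8 inHg → 1.23536×10⁶ Pa
417.9 cm² → 0.04179 m²
F = P × A = 1.23536×10⁶ × 0.04179 = 51625.7 N
0.04563 yd → 0.0417241 m
W = F × d = 51625.7 × 0.0417241 = 2154.04 J
In kcal: 2154.04 / 4184 = 0.514828 kcal

0.5148 kcal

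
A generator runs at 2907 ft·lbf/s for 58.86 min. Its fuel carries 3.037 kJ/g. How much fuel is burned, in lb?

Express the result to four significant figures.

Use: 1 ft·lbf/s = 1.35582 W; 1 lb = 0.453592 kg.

2907 ft·lbf/s → 3941.37 W
58.86 min → 3531.6 s
E = P × t = 3941.37 × 3531.6 = 1.39193×10⁷ J
3.037 kJ/g → 3.037×10⁶ J/kg
m = E / e_s = 1.39193×10⁷ / 3.037×10⁶ = 4.58324 kg
In lb: 4.58324 / 0.453592 = 10.1043 lb

10.10 lb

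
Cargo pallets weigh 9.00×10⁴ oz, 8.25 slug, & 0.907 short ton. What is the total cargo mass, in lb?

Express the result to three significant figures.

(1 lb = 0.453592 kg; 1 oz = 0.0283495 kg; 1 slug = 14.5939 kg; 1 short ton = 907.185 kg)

9.00×10⁴ oz × 0.0283495 = 2551.46 kg
8.25 slug × 14.5939 = 120.4 kg
0.907 short ton × 907.185 = 822.817 kg
Sum: 2551.46 + 120.4 + 822.817 = 3494.68 kg
In lb: 3494.68 / 0.453592 = 7704.46 lb

7700 lb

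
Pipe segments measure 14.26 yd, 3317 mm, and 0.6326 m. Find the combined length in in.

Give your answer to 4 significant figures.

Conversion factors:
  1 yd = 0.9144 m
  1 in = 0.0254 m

14.26 yd × 0.9144 → 13.0393 m
3317 mm × 0.001 → 3.317 m
0.6326 m (already m)
Combined: 13.0393 + 3.317 + 0.6326 = 16.9889 m
In in: 16.9889 / 0.0254 = 668.854 in

668.9 in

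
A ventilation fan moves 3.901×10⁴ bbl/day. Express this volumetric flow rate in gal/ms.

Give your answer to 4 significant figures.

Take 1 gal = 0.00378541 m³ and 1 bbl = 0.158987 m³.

3.901×10⁴ bbl/day × 0.158987 m³/bbl ÷ 86400 s/day = 0.0717834 m³/s
0.0717834 m³/s ÷ 0.00378541 m³/gal × 0.001 s/ms = 0.0189632 gal/ms

0.01896 gal/ms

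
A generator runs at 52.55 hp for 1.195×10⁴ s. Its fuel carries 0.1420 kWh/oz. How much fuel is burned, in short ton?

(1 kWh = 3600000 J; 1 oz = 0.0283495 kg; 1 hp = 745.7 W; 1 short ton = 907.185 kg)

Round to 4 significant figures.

0.02863 short ton

52.55 hp → 39186.5 W
E = P × t = 39186.5 × 11950 = 4.68279×10⁸ J
0.1420 kWh/oz → 1.80321×10⁷ J/kg
m = E / e_s = 4.68279×10⁸ / 1.80321×10⁷ = 25.9692 kg
In short ton: 25.9692 / 907.185 = 0.0286261 short ton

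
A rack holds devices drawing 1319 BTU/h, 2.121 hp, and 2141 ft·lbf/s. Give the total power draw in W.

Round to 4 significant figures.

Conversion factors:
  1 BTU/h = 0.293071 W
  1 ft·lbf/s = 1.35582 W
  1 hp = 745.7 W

1319 BTU/h × 0.293071 = 386.561 W
2.121 hp × 745.7 = 1581.63 W
2141 ft·lbf/s × 1.35582 = 2902.81 W
Total: 386.561 + 1581.63 + 2902.81 = 4871 W

4871 W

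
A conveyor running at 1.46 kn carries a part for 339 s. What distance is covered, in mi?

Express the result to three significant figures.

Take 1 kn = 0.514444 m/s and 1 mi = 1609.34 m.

0.158 mi

1.46 kn × 0.514444 → 0.751088 m/s
d = v × t = 0.751088 m/s × 339 s = 254.619 m
254.619 m ÷ (1609.34 m/mi) = 0.158213 mi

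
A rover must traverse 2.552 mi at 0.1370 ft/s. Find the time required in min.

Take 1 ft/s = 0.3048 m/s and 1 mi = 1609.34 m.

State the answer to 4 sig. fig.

1639 min

2.552 mi × 1609.34 = 4107.04 m
0.1370 ft/s × 0.3048 = 0.0417576 m/s
t = d / v = 4107.04 m / 0.0417576 m/s = 98354.3 s
98354.3 s ÷ (60 s/min) = 1639.24 min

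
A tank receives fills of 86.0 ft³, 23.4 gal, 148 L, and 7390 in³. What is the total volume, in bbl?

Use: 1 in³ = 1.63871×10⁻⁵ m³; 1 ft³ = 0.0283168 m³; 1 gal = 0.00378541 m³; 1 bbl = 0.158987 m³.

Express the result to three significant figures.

17.6 bbl

86.0 ft³ × 0.0283168 = 2.43524 m³
23.4 gal × 0.00378541 = 0.0885786 m³
148 L × 0.001 = 0.148 m³
7390 in³ × 1.63871×10⁻⁵ = 0.121101 m³
Combined: 2.43524 + 0.0885786 + 0.148 + 0.121101 = 2.79292 m³
In bbl: 2.79292 / 0.158987 = 17.567 bbl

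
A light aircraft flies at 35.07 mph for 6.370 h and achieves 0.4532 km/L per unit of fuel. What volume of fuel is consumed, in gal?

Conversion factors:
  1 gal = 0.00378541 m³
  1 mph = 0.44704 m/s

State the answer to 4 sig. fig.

209.6 gal

35.07 mph → 15.6777 m/s
6.370 h → 22932 s
d = v × t = 15.6777 × 22932 = 359521 m
0.4532 km/L → 453200 m/m³
V = d / (distance per unit fuel) = 359521 / 453200 = 0.793294 m³
In gal: 0.793294 / 0.00378541 = 209.566 gal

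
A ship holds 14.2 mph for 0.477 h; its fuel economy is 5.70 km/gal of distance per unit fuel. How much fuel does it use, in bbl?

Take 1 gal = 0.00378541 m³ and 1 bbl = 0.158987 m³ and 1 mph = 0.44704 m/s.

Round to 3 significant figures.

14.2 mph → 6.34797 m/s
0.477 h → 1717.2 s
d = v × t = 6.34797 × 1717.2 = 10900.7 m
5.70 km/gal → 1.50578×10⁶ m/m³
V = d / (distance per unit fuel) = 10900.7 / 1.50578×10⁶ = 0.00723924 m³
In bbl: 0.00723924 / 0.158987 = 0.0455335 bbl

0.0455 bbl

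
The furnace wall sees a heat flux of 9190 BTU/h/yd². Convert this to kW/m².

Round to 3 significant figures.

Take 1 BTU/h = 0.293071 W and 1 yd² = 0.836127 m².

9190 BTU/h/yd² × 0.293071 W/BTU/h ÷ 0.836127 m²/yd² = 3221.19 W/m²
3221.19 W/m² ÷ 1000 W/kW = 3.22119 kW/m²

3.22 kW/m²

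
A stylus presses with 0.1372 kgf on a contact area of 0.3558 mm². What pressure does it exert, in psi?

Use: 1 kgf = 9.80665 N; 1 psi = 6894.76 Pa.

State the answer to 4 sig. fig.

548.5 psi

0.1372 kgf × 9.80665 → 1.34547 N
0.3558 mm² × 10⁻⁶ → 3.558×10⁻⁷ m²
P = F / A = 1.34547 N / 3.558×10⁻⁷ m² = 3.78153×10⁶ Pa
3.78153×10⁶ Pa ÷ (6894.76 Pa/psi) = 548.464 psi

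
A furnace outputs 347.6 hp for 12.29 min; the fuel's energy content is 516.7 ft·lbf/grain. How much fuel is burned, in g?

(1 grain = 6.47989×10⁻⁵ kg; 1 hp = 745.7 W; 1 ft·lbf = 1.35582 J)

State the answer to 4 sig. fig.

1.768×10⁴ g

347.6 hp → 259205 W
12.29 min → 737.4 s
E = P × t = 259205 × 737.4 = 1.91138×10⁸ J
516.7 ft·lbf/grain → 1.08112×10⁷ J/kg
m = E / e_s = 1.91138×10⁸ / 1.08112×10⁷ = 17.6796 kg
In g: 17.6796 / 0.001 = 17679.6 g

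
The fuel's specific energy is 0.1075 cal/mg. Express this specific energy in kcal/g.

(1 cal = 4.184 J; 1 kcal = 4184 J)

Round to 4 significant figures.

0.1075 cal/mg × 4.184 J/cal ÷ 10⁻⁶ kg/mg = 449780 J/kg
449780 J/kg ÷ 4184 J/kcal × 0.001 kg/g = 0.1075 kcal/g

0.1075 kcal/g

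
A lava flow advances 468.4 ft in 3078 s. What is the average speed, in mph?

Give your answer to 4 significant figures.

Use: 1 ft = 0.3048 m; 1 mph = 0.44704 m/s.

0.1038 mph

468.4 ft × 0.3048 = 142.768 m
v = d / t = 142.768 m / 3078 s = 0.0463834 m/s
0.0463834 m/s ÷ (0.44704 m/s/mph) = 0.103757 mph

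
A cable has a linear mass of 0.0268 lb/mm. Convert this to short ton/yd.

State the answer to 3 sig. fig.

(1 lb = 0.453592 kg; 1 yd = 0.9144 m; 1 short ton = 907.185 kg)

0.0268 lb/mm × 0.453592 kg/lb ÷ 0.001 m/mm = 12.1563 kg/m
12.1563 kg/m ÷ 907.185 kg/short ton × 0.9144 m/yd = 0.012253 short ton/yd

0.0123 short ton/yd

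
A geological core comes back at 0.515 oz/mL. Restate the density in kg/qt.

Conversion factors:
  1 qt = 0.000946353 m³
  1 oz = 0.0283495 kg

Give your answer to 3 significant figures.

0.515 oz/mL × 0.0283495 kg/oz ÷ 10⁻⁶ m³/mL = 14600 kg/m³
14600 kg/m³ × 0.000946353 m³/qt = 13.8168 kg/qt

13.8 kg/qt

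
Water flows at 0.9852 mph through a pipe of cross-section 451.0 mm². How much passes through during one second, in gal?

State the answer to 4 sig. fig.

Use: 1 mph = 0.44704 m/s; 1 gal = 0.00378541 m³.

0.9852 mph × 0.44704 → 0.440424 m/s
451.0 mm² × 10⁻⁶ → 4.51×10⁻⁴ m²
V = v × A × t = 0.440424 m/s × 4.51×10⁻⁴ m² × 1 s = 1.98631×10⁻⁴ m³
1.98631×10⁻⁴ m³ ÷ (0.00378541 m³/gal) = 0.0524728 gal

0.05247 gal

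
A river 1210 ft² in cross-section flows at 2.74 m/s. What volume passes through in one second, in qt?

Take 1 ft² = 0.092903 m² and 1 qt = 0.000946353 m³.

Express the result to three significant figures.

1210 ft² × 0.092903 = 112.413 m²
V = v × A × t = 2.74 m/s × 112.413 m² × 1 s = 308.012 m³
308.012 m³ ÷ (0.000946353 m³/qt) = 325473 qt

3.25×10⁵ qt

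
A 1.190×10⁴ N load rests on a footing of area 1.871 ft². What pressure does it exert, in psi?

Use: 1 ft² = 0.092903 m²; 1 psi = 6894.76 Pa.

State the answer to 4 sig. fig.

9.929 psi

1.871 ft² × 0.092903 → 0.173822 m²
P = F / A = 11900 N / 0.173822 m² = 68460.8 Pa
68460.8 Pa ÷ (6894.76 Pa/psi) = 9.9294 psi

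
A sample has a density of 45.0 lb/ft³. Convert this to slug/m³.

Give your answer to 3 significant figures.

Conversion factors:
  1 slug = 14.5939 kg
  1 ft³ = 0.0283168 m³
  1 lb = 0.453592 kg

45.0 lb/ft³ × 0.453592 kg/lb ÷ 0.0283168 m³/ft³ = 720.831 kg/m³
720.831 kg/m³ ÷ 14.5939 kg/slug = 49.3926 slug/m³

49.4 slug/m³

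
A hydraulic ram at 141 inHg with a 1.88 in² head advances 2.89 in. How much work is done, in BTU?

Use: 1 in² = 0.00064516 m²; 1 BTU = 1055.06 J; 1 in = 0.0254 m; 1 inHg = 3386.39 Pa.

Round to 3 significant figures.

0.0403 BTU

141 inHg → 477481 Pa
1.88 in² → 0.0012129 m²
F = P × A = 477481 × 0.0012129 = 579.137 N
2.89 in → 0.073406 m
W = F × d = 579.137 × 0.073406 = 42.5121 J
In BTU: 42.5121 / 1055.06 = 0.0402935 BTU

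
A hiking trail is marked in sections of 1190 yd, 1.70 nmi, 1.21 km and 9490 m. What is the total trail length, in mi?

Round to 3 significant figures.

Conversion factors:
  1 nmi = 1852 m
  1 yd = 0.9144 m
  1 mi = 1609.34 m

9.28 mi

1190 yd × 0.9144 = 1088.14 m
1.70 nmi × 1852 = 3148.4 m
1.21 km × 1000 = 1210 m
9490 m (already m)
Total: 1088.14 + 3148.4 + 1210 + 9490 = 14936.5 m
In mi: 14936.5 / 1609.34 = 9.28113 mi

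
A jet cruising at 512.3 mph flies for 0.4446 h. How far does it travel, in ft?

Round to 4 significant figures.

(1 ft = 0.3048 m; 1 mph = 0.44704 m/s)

1.203×10⁶ ft

512.3 mph × 0.44704 = 229.019 m/s
0.4446 h × 3600 = 1600.56 s
d = v × t = 229.019 m/s × 1600.56 s = 366559 m
366559 m ÷ (0.3048 m/ft) = 1.20262×10⁶ ft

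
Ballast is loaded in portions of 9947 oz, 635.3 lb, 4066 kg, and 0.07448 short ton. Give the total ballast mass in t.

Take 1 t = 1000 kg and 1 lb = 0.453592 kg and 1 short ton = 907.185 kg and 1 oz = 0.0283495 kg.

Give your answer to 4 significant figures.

4.704 t

9947 oz × 0.0283495 = 281.992 kg
635.3 lb × 0.453592 = 288.167 kg
4066 kg (already kg)
0.07448 short ton × 907.185 = 67.5671 kg
Combined: 281.992 + 288.167 + 4066 + 67.5671 = 4703.73 kg
In t: 4703.73 / 1000 = 4.70373 t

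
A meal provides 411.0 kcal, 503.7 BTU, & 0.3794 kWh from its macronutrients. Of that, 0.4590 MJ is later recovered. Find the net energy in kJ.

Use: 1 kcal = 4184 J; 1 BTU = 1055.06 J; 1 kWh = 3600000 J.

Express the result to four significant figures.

411.0 kcal × 4184 = 1.71962×10⁶ J
503.7 BTU × 1055.06 = 531434 J
0.3794 kWh × 3600000 = 1.36584×10⁶ J
0.4590 MJ × 1000000 = 459000 J
Sum: 1.71962×10⁶ + 531434 + 1.36584×10⁶ − 459000 = 3.15789×10⁶ J
In kJ: 3.15789×10⁶ / 1000 = 3157.89 kJ

3158 kJ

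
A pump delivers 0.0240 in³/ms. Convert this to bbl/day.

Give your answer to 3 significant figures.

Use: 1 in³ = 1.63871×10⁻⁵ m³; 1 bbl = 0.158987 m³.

214 bbl/day

0.0240 in³/ms × 1.63871×10⁻⁵ m³/in³ ÷ 0.001 s/ms = 3.9329×10⁻⁴ m³/s
3.9329×10⁻⁴ m³/s ÷ 0.158987 m³/bbl × 86400 s/day = 213.73 bbl/day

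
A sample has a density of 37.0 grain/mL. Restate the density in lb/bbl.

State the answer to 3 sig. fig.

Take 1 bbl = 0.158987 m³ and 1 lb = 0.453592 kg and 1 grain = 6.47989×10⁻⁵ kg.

37.0 grain/mL × 6.47989×10⁻⁵ kg/grain ÷ 10⁻⁶ m³/mL = 2397.56 kg/m³
2397.56 kg/m³ ÷ 0.453592 kg/lb × 0.158987 m³/bbl = 840.361 lb/bbl

840 lb/bbl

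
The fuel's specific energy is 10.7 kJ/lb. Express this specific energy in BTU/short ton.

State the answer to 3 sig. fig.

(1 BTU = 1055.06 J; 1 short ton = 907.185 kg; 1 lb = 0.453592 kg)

2.03×10⁴ BTU/short ton

10.7 kJ/lb × 1000 J/kJ ÷ 0.453592 kg/lb = 23589.5 J/kg
23589.5 J/kg ÷ 1055.06 J/BTU × 907.185 kg/short ton = 20283.2 BTU/short ton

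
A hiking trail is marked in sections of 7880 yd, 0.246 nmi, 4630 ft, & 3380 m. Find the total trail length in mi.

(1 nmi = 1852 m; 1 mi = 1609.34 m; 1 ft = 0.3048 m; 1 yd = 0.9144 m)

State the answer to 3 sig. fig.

7.74 mi

7880 yd × 0.9144 = 7205.47 m
0.246 nmi × 1852 = 455.592 m
4630 ft × 0.3048 = 1411.22 m
3380 m (already m)
Sum: 7205.47 + 455.592 + 1411.22 + 3380 = 12452.3 m
In mi: 12452.3 / 1609.34 = 7.73752 mi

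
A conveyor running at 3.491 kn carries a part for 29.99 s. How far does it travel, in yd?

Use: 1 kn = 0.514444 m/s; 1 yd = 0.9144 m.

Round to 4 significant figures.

3.491 kn × 0.514444 = 1.79592 m/s
d = v × t = 1.79592 m/s × 29.99 s = 53.8596 m
53.8596 m ÷ (0.9144 m/yd) = 58.9016 yd

58.90 yd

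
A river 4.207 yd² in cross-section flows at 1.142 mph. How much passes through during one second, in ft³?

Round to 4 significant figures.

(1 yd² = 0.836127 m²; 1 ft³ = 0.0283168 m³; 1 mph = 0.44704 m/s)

1.142 mph × 0.44704 = 0.51052 m/s
4.207 yd² × 0.836127 = 3.51759 m²
V = v × A × t = 0.51052 m/s × 3.51759 m² × 1 s = 1.7958 m³
1.7958 m³ ÷ (0.0283168 m³/ft³) = 63.4182 ft³

63.42 ft³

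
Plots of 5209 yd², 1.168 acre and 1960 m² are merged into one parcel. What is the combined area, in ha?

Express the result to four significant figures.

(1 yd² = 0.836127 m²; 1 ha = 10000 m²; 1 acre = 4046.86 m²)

5209 yd² × 0.836127 = 4355.39 m²
1.168 acre × 4046.86 = 4726.73 m²
1960 m² (already m²)
Combined: 4355.39 + 4726.73 + 1960 = 11042.1 m²
In ha: 11042.1 / 10000 = 1.10421 ha

1.104 ha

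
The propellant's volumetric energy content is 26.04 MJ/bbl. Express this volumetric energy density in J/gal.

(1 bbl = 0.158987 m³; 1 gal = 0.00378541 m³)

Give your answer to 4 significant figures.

26.04 MJ/bbl × 1000000 J/MJ ÷ 0.158987 m³/bbl = 1.63787×10⁸ J/m³
1.63787×10⁸ J/m³ × 0.00378541 m³/gal = 620001 J/gal

6.200×10⁵ J/gal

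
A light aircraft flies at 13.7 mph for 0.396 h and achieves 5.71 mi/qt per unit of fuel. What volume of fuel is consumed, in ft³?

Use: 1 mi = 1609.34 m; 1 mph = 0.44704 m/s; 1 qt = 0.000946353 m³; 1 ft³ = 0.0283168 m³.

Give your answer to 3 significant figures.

13.7 mph → 6.12445 m/s
0.396 h → 1425.6 s
d = v × t = 6.12445 × 1425.6 = 8731.02 m
5.71 mi/qt → 9.71026×10⁶ m/m³
V = d / (distance per unit fuel) = 8731.02 / 9.71026×10⁶ = 8.99154×10⁻⁴ m³
In ft³: 8.99154×10⁻⁴ / 0.0283168 = 0.0317534 ft³

0.0318 ft³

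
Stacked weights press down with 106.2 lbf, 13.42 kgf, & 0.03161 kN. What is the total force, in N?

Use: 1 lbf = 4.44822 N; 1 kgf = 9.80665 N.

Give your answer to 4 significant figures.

635.6 N

106.2 lbf × 4.44822 = 472.401 N
13.42 kgf × 9.80665 = 131.605 N
0.03161 kN × 1000 = 31.61 N
Combined: 472.401 + 131.605 + 31.61 = 635.616 N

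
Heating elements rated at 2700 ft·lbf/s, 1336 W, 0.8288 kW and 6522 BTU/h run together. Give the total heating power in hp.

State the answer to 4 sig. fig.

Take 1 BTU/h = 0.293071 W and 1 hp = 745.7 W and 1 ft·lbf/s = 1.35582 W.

2700 ft·lbf/s × 1.35582 = 3660.71 W
1336 W (already W)
0.8288 kW × 1000 = 828.8 W
6522 BTU/h × 0.293071 = 1911.41 W
Total: 3660.71 + 1336 + 828.8 + 1911.41 = 7736.92 W
In hp: 7736.92 / 745.7 = 10.3754 hp

10.38 hp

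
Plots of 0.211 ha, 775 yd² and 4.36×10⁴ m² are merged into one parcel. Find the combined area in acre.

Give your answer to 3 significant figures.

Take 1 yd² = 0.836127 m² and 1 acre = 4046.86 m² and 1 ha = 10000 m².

0.211 ha × 10000 = 2110 m²
775 yd² × 0.836127 = 647.998 m²
4.36×10⁴ m² (already m²)
Combined: 2110 + 647.998 + 43600 = 46358 m²
In acre: 46358 / 4046.86 = 11.4553 acre

11.5 acre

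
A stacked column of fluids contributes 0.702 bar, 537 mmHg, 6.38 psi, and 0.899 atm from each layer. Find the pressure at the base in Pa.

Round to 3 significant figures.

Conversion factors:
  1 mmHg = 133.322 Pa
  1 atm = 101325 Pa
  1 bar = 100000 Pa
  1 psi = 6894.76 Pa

2.77×10⁵ Pa

0.702 bar × 100000 = 70200 Pa
537 mmHg × 133.322 = 71593.9 Pa
6.38 psi × 6894.76 = 43988.6 Pa
0.899 atm × 101325 = 91091.2 Pa
Combined: 70200 + 71593.9 + 43988.6 + 91091.2 = 276874 Pa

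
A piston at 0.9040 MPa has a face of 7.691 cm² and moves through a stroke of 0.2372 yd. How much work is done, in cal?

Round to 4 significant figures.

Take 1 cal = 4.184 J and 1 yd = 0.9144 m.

0.9040 MPa → 904000 Pa
7.691 cm² → 7.691×10⁻⁴ m²
F = P × A = 904000 × 7.691×10⁻⁴ = 695.266 N
0.2372 yd → 0.216896 m
W = F × d = 695.266 × 0.216896 = 150.8 J
In cal: 150.8 / 4.184 = 36.0421 cal

36.04 cal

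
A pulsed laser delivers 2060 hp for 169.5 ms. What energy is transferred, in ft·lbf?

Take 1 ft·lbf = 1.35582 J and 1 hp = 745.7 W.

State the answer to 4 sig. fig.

1.920×10⁵ ft·lbf

2060 hp × 745.7 → 1.53614×10⁶ W
169.5 ms × 0.001 → 0.1695 s
E = P × t = 1.53614×10⁶ W × 0.1695 s = 260376 J
260376 J ÷ (1.35582 J/ft·lbf) = 192043 ft·lbf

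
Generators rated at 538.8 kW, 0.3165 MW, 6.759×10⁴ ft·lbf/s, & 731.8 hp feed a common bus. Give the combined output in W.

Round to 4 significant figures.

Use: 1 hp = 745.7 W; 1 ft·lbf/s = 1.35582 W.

1.493×10⁶ W

538.8 kW × 1000 → 538800 W
0.3165 MW × 1000000 → 316500 W
6.759×10⁴ ft·lbf/s × 1.35582 → 91639.9 W
731.8 hp × 745.7 → 545703 W
Sum: 538800 + 316500 + 91639.9 + 545703 = 1.49264×10⁶ W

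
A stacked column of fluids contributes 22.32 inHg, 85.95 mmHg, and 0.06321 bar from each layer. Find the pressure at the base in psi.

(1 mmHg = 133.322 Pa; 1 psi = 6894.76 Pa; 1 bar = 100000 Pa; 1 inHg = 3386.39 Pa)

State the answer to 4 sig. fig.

13.54 psi

22.32 inHg × 3386.39 = 75584.2 Pa
85.95 mmHg × 133.322 = 11459 Pa
0.06321 bar × 100000 = 6321 Pa
Sum: 75584.2 + 11459 + 6321 = 93364.2 Pa
In psi: 93364.2 / 6894.76 = 13.5413 psi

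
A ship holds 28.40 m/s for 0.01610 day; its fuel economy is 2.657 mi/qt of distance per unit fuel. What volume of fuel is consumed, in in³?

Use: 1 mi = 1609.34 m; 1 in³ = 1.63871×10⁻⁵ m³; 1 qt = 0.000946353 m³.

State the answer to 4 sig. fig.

533.5 in³

0.01610 day → 1391.04 s
d = v × t = 28.4 × 1391.04 = 39505.5 m
2.657 mi/qt → 4.51842×10⁶ m/m³
V = d / (distance per unit fuel) = 39505.5 / 4.51842×10⁶ = 0.00874321 m³
In in³: 0.00874321 / 1.63871×10⁻⁵ = 533.542 in³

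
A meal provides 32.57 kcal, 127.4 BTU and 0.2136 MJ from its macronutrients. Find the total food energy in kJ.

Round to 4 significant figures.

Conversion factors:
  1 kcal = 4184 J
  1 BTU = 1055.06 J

484.3 kJ

32.57 kcal × 4184 = 136273 J
127.4 BTU × 1055.06 = 134415 J
0.2136 MJ × 1000000 = 213600 J
Combined: 136273 + 134415 + 213600 = 484288 J
In kJ: 484288 / 1000 = 484.288 kJ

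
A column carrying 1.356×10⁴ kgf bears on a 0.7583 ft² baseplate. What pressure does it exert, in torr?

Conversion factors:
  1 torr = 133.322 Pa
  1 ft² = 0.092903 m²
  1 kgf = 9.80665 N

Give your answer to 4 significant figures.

1.356×10⁴ kgf × 9.80665 = 132978 N
0.7583 ft² × 0.092903 = 0.0704483 m²
P = F / A = 132978 N / 0.0704483 m² = 1.8876×10⁶ Pa
1.8876×10⁶ Pa ÷ (133.322 Pa/torr) = 14158.2 torr

1.416×10⁴ torr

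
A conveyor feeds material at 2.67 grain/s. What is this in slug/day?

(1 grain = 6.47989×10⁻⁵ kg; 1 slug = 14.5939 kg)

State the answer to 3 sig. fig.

1.02 slug/day

2.67 grain/s × 6.47989×10⁻⁵ kg/grain = 1.73013×10⁻⁴ kg/s
1.73013×10⁻⁴ kg/s ÷ 14.5939 kg/slug × 86400 s/day = 1.02429 slug/day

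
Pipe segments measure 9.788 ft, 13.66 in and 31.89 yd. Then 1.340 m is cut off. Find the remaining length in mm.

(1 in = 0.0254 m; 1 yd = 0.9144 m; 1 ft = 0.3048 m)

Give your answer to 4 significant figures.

3.115×10⁴ mm

9.788 ft × 0.3048 = 2.98338 m
13.66 in × 0.0254 = 0.346964 m
31.89 yd × 0.9144 = 29.1602 m
1.340 m (already m)
Net: 2.98338 + 0.346964 + 29.1602 − 1.34 = 31.1505 m
In mm: 31.1505 / 0.001 = 31150.5 mm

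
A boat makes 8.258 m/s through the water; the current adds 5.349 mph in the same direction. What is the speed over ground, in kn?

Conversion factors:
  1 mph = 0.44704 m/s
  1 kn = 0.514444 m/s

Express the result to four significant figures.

20.70 kn

8.258 m/s (already m/s)
5.349 mph × 0.44704 = 2.39122 m/s
Sum: 8.258 + 2.39122 = 10.6492 m/s
In kn: 10.6492 / 0.514444 = 20.7004 kn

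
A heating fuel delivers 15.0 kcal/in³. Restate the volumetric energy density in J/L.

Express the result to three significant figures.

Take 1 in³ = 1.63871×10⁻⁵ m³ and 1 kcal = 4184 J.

3.83×10⁶ J/L

15.0 kcal/in³ × 4184 J/kcal ÷ 1.63871×10⁻⁵ m³/in³ = 3.82984×10⁹ J/m³
3.82984×10⁹ J/m³ × 0.001 m³/L = 3.82984×10⁶ J/L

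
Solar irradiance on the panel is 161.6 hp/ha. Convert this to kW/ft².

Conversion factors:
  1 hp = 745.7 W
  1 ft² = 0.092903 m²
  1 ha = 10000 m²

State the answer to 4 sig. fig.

0.001120 kW/ft²

161.6 hp/ha × 745.7 W/hp ÷ 10000 m²/ha = 12.0505 W/m²
12.0505 W/m² ÷ 1000 W/kW × 0.092903 m²/ft² = 0.00111953 kW/ft²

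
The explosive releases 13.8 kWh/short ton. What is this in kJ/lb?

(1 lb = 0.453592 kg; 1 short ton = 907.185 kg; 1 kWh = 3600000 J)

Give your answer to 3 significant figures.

13.8 kWh/short ton × 3600000 J/kWh ÷ 907.185 kg/short ton = 54762.8 J/kg
54762.8 J/kg ÷ 1000 J/kJ × 0.453592 kg/lb = 24.84 kJ/lb

24.8 kJ/lb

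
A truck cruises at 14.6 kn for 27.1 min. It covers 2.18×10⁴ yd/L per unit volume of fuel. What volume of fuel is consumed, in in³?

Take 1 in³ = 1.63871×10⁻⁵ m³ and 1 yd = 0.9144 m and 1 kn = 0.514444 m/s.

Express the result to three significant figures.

14.6 kn → 7.51088 m/s
27.1 min → 1626 s
d = v × t = 7.51088 × 1626 = 12212.7 m
2.18×10⁴ yd/L → 1.99339×10⁷ m/m³
V = d / (distance per unit fuel) = 12212.7 / 1.99339×10⁷ = 6.1266×10⁻⁴ m³
In in³: 6.1266×10⁻⁴ / 1.63871×10⁻⁵ = 37.3867 in³

37.4 in³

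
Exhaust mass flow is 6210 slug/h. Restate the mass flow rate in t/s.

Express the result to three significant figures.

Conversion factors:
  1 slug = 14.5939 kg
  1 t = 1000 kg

6210 slug/h × 14.5939 kg/slug ÷ 3600 s/h = 25.1745 kg/s
25.1745 kg/s ÷ 1000 kg/t = 0.0251745 t/s

0.0252 t/s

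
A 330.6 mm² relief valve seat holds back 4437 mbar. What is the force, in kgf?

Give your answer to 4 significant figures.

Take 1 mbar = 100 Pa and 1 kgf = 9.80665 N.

4437 mbar × 100 = 443700 Pa
330.6 mm² × 10⁻⁶ = 3.306×10⁻⁴ m²
F = P × A = 443700 Pa × 3.306×10⁻⁴ m² = 146.687 N
146.687 N ÷ (9.80665 N/kgf) = 14.9579 kgf

14.96 kgf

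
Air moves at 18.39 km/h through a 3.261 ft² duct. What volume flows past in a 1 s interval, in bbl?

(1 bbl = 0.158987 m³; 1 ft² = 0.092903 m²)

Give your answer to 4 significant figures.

9.734 bbl

18.39 km/h × (1/3.6) = 5.10833 m/s
3.261 ft² × 0.092903 = 0.302957 m²
V = v × A × t = 5.10833 m/s × 0.302957 m² × 1 s = 1.5476 m³
1.5476 m³ ÷ (0.158987 m³/bbl) = 9.73413 bbl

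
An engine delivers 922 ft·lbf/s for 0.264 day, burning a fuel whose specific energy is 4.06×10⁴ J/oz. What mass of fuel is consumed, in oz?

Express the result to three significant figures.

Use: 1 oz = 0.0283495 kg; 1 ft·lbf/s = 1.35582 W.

922 ft·lbf/s → 1250.07 W
0.264 day → 22809.6 s
E = P × t = 1250.07 × 22809.6 = 2.85136×10⁷ J
4.06×10⁴ J/oz → 1.43212×10⁶ J/kg
m = E / e_s = 2.85136×10⁷ / 1.43212×10⁶ = 19.9101 kg
In oz: 19.9101 / 0.0283495 = 702.309 oz

702 oz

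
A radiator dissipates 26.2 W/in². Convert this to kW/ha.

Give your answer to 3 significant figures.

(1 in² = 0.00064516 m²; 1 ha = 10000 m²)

4.06×10⁵ kW/ha

26.2 W/in² ÷ 0.00064516 m²/in² = 40610.1 W/m²
40610.1 W/m² ÷ 1000 W/kW × 10000 m²/ha = 406101 kW/ha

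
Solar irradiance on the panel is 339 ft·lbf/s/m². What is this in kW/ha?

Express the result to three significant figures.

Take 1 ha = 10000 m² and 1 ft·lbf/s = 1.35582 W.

339 ft·lbf/s/m² × 1.35582 W/ft·lbf/s = 459.623 W/m²
459.623 W/m² ÷ 1000 W/kW × 10000 m²/ha = 4596.23 kW/ha

4600 kW/ha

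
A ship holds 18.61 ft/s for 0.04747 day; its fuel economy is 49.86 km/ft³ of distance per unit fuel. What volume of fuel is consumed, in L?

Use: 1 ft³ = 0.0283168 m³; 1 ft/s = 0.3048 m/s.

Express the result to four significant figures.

18.61 ft/s → 5.67233 m/s
0.04747 day → 4101.41 s
d = v × t = 5.67233 × 4101.41 = 23264.6 m
49.86 km/ft³ → 1.76079×10⁶ m/m³
V = d / (distance per unit fuel) = 23264.6 / 1.76079×10⁶ = 0.0132126 m³
In L: 0.0132126 / 0.001 = 13.2126 L

13.21 L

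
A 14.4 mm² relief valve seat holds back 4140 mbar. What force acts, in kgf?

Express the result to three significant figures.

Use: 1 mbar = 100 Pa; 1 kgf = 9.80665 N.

0.608 kgf

4140 mbar × 100 = 414000 Pa
14.4 mm² × 10⁻⁶ = 1.44×10⁻⁵ m²
F = P × A = 414000 Pa × 1.44×10⁻⁵ m² = 5.9616 N
5.9616 N ÷ (9.80665 N/kgf) = 0.607914 kgf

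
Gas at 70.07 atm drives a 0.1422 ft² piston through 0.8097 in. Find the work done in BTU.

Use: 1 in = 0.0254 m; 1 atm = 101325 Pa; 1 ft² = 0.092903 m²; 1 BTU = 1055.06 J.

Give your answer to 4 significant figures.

70.07 atm → 7.09984×10⁶ Pa
0.1422 ft² → 0.0132108 m²
F = P × A = 7.09984×10⁶ × 0.0132108 = 93794.6 N
0.8097 in → 0.0205664 m
W = F × d = 93794.6 × 0.0205664 = 1929.02 J
In BTU: 1929.02 / 1055.06 = 1.82835 BTU

1.828 BTU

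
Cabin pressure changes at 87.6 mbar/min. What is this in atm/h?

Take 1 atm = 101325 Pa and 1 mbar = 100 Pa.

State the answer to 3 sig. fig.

5.19 atm/h

87.6 mbar/min × 100 Pa/mbar ÷ 60 s/min = 146 Pa/s
146 Pa/s ÷ 101325 Pa/atm × 3600 s/h = 5.18727 atm/h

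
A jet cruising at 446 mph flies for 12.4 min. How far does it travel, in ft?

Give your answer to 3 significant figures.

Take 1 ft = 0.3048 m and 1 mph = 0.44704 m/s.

4.87×10⁵ ft

446 mph × 0.44704 → 199.38 m/s
12.4 min × 60 → 744 s
d = v × t = 199.38 m/s × 744 s = 148339 m
148339 m ÷ (0.3048 m/ft) = 486677 ft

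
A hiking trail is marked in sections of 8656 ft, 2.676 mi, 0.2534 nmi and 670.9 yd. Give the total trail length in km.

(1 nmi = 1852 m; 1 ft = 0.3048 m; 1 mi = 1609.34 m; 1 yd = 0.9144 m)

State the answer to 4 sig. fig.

8.028 km

8656 ft × 0.3048 = 2638.35 m
2.676 mi × 1609.34 = 4306.59 m
0.2534 nmi × 1852 = 469.297 m
670.9 yd × 0.9144 = 613.471 m
Total: 2638.35 + 4306.59 + 469.297 + 613.471 = 8027.71 m
In km: 8027.71 / 1000 = 8.02771 km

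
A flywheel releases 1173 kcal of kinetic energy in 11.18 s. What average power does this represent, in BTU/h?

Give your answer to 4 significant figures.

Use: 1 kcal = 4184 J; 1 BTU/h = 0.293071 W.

1.498×10⁶ BTU/h

1173 kcal × 4184 = 4.90783×10⁶ J
P = E / t = 4.90783×10⁶ J / 11.18 s = 438983 W
438983 W ÷ (0.293071 W/BTU/h) = 1.49787×10⁶ BTU/h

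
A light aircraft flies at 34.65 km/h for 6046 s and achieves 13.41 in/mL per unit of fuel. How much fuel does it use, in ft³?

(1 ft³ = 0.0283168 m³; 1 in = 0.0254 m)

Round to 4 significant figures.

6.033 ft³

34.65 km/h → 9.625 m/s
d = v × t = 9.625 × 6046 = 58192.8 m
13.41 in/mL → 340614 m/m³
V = d / (distance per unit fuel) = 58192.8 / 340614 = 0.170847 m³
In ft³: 0.170847 / 0.0283168 = 6.03341 ft³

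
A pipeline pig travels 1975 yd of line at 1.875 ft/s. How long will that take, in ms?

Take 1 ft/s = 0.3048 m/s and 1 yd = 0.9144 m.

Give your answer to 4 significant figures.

1975 yd × 0.9144 → 1805.94 m
1.875 ft/s × 0.3048 → 0.5715 m/s
t = d / v = 1805.94 m / 0.5715 m/s = 3160 s
3160 s ÷ (0.001 s/ms) = 3.16×10⁶ ms

3.160×10⁶ ms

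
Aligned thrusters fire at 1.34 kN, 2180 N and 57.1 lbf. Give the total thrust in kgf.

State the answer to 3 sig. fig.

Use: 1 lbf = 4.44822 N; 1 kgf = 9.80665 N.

1.34 kN × 1000 → 1340 N
2180 N (already N)
57.1 lbf × 4.44822 → 253.993 N
Total: 1340 + 2180 + 253.993 = 3773.99 N
In kgf: 3773.99 / 9.80665 = 384.84 kgf

385 kgf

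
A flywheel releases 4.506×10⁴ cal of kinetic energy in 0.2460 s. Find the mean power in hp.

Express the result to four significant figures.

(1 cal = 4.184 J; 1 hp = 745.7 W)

4.506×10⁴ cal × 4.184 → 188531 J
P = E / t = 188531 J / 0.246 s = 766386 W
766386 W ÷ (745.7 W/hp) = 1027.74 hp

1028 hp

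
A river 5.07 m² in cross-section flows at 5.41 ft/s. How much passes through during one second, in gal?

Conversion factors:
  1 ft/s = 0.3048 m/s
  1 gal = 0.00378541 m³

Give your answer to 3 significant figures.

5.41 ft/s × 0.3048 → 1.64897 m/s
V = v × A × t = 1.64897 m/s × 5.07 m² × 1 s = 8.36028 m³
8.36028 m³ ÷ (0.00378541 m³/gal) = 2208.55 gal

2210 gal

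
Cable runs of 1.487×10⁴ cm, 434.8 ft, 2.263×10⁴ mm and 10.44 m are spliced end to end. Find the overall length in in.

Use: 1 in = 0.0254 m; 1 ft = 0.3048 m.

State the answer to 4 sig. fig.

1.487×10⁴ cm × 0.01 = 148.7 m
434.8 ft × 0.3048 = 132.527 m
2.263×10⁴ mm × 0.001 = 22.63 m
10.44 m (already m)
Total: 148.7 + 132.527 + 22.63 + 10.44 = 314.297 m
In in: 314.297 / 0.0254 = 12373.9 in

1.237×10⁴ in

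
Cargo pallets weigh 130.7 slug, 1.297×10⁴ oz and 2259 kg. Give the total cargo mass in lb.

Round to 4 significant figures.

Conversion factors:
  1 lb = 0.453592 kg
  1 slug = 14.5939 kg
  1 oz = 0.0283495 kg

130.7 slug × 14.5939 → 1907.42 kg
1.297×10⁴ oz × 0.0283495 → 367.693 kg
2259 kg (already kg)
Total: 1907.42 + 367.693 + 2259 = 4534.11 kg
In lb: 4534.11 / 0.453592 = 9996.01 lb

9996 lb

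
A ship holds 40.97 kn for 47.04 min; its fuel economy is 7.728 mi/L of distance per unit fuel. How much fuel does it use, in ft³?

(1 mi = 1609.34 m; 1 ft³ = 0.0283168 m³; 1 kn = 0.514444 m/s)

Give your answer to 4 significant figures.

40.97 kn → 21.0768 m/s
47.04 min → 2822.4 s
d = v × t = 21.0768 × 2822.4 = 59487.2 m
7.728 mi/L → 1.2437×10⁷ m/m³
V = d / (distance per unit fuel) = 59487.2 / 1.2437×10⁷ = 0.00478308 m³
In ft³: 0.00478308 / 0.0283168 = 0.168913 ft³

0.1689 ft³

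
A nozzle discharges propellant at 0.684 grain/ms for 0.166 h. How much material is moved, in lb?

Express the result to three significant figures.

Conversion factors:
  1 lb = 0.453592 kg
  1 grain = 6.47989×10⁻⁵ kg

58.4 lb

0.684 grain/ms → 0.0443224 kg/s
0.166 h → 597.6 s
m = ṁ × t = 0.0443224 × 597.6 = 26.4871 kg
In lb: 26.4871 / 0.453592 = 58.3941 lb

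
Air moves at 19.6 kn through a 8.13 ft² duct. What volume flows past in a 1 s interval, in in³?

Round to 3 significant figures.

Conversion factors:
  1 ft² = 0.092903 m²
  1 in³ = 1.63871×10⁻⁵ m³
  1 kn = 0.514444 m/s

4.65×10⁵ in³

19.6 kn × 0.514444 → 10.0831 m/s
8.13 ft² × 0.092903 → 0.755301 m²
V = v × A × t = 10.0831 m/s × 0.755301 m² × 1 s = 7.61578 m³
7.61578 m³ ÷ (1.63871×10⁻⁵ m³/in³) = 464742 in³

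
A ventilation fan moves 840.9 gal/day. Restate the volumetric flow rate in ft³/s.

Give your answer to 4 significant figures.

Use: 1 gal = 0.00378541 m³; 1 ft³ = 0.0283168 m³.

840.9 gal/day × 0.00378541 m³/gal ÷ 86400 s/day = 3.6842×10⁻⁵ m³/s
3.6842×10⁻⁵ m³/s ÷ 0.0283168 m³/ft³ = 0.00130107 ft³/s

0.001301 ft³/s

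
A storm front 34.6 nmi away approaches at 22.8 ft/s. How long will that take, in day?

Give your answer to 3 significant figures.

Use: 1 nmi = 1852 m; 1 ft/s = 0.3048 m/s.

0.107 day

34.6 nmi × 1852 = 64079.2 m
22.8 ft/s × 0.3048 = 6.94944 m/s
t = d / v = 64079.2 m / 6.94944 m/s = 9220.77 s
9220.77 s ÷ (86400 s/day) = 0.106722 day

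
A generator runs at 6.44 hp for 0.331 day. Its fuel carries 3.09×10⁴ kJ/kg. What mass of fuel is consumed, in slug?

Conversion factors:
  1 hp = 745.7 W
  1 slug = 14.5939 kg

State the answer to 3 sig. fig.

0.305 slug

6.44 hp → 4802.31 W
0.331 day → 28598.4 s
E = P × t = 4802.31 × 28598.4 = 1.37338×10⁸ J
3.09×10⁴ kJ/kg → 3.09×10⁷ J/kg
m = E / e_s = 1.37338×10⁸ / 3.09×10⁷ = 4.4446 kg
In slug: 4.4446 / 14.5939 = 0.304552 slug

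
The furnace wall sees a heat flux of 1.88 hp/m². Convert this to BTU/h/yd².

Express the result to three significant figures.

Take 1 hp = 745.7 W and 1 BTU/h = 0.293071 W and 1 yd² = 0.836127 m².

4000 BTU/h/yd²

1.88 hp/m² × 745.7 W/hp = 1401.92 W/m²
1401.92 W/m² ÷ 0.293071 W/BTU/h × 0.836127 m²/yd² = 3999.66 BTU/h/yd²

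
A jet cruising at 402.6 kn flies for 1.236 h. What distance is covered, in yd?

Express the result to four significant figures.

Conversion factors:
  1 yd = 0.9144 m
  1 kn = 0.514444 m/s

1.008×10⁶ yd

402.6 kn × 0.514444 = 207.115 m/s
1.236 h × 3600 = 4449.6 s
d = v × t = 207.115 m/s × 4449.6 s = 921579 m
921579 m ÷ (0.9144 m/yd) = 1.00785×10⁶ yd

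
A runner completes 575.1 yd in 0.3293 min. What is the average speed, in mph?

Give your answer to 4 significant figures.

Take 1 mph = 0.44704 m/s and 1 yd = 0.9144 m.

575.1 yd × 0.9144 → 525.871 m
0.3293 min × 60 → 19.758 s
v = d / t = 525.871 m / 19.758 s = 26.6156 m/s
26.6156 m/s ÷ (0.44704 m/s/mph) = 59.5374 mph

59.54 mph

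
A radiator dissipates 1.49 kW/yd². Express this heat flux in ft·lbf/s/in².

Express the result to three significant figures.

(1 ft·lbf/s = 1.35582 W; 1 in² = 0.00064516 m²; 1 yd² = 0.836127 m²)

0.848 ft·lbf/s/in²

1.49 kW/yd² × 1000 W/kW ÷ 0.836127 m²/yd² = 1782.03 W/m²
1782.03 W/m² ÷ 1.35582 W/ft·lbf/s × 0.00064516 m²/in² = 0.84797 ft·lbf/s/in²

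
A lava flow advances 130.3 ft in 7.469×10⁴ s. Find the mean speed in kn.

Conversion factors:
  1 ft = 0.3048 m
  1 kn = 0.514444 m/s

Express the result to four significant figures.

0.001034 kn

130.3 ft × 0.3048 = 39.7154 m
v = d / t = 39.7154 m / 74690 s = 5.31737×10⁻⁴ m/s
5.31737×10⁻⁴ m/s ÷ (0.514444 m/s/kn) = 0.00103361 kn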